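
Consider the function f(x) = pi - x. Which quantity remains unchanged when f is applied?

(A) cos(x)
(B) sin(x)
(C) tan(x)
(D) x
B

For f(x) = pi - x:
sin(pi - x) = sin(x), so sine is invariant under this transformation.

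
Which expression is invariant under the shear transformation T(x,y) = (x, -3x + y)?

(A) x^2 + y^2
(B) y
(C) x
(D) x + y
C

Under the shear T(x,y) = (x, -3x + y):
Substitute the transformed coordinates into each option and compare with the original:
(A) x^2 + y^2  ->  (x)^2 + (-3x + y)^2 = 10x^2 - 6xy + y^2   [differs from x^2 + y^2: not invariant]
(B) y  ->  (-3x + y) = -3x + y   [differs from y: not invariant]
(C) x  ->  (x) = x   [equals x: invariant]
(D) x + y  ->  (x) + (-3x + y) = -2x + y   [differs from x + y: not invariant]

Only option (C), x, is unchanged by the transformation.
A vertical shear moves points parallel to the y-axis, so the x-coordinate (and any function of x alone) is unchanged.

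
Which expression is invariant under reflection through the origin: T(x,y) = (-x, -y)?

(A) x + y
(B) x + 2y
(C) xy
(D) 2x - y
C

The map is reflection through the origin: T(x,y) = (-x, -y).
Substitute the transformed coordinates into each option and compare with the original:
(A) x + y  ->  (-x) + (-y) = -x - y   [differs from x + y: not invariant]
(B) x + 2y  ->  (-x) + 2(-y) = -x - 2y   [differs from x + 2y: not invariant]
(C) xy  ->  (-x)(-y) = xy   [equals xy: invariant]
(D) 2x - y  ->  2(-x) - (-y) = -2x + y   [differs from 2x - y: not invariant]

Only option (C), xy, is unchanged by the transformation.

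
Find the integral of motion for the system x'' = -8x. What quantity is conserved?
E = (x')^2 + 8x^2

Multiply the equation by x':
x' * x'' = -8x * x'
The left side is d/dt[(x')^2/2] and the right side is d/dt[-8x^2/2], so
d/dt[(x')^2/2 + 8x^2/2] = 0, i.e. (x')^2/2 + 8x^2/2 = constant.
Multiplying by 2, the integral of motion is E = (x')^2 + 8x^2.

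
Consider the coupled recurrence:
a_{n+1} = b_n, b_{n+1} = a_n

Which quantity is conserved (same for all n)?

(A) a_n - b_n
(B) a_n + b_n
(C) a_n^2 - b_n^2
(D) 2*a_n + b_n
B

Replace a_n by a_{n+1} = b_n and b_n by b_{n+1} = a_n in each option and simplify:
(A) a_n - b_n  ->  (b_n) - (a_n) = -a_n + b_n   [not conserved]
(B) a_n + b_n  ->  (b_n) + (a_n) = a_n + b_n   [conserved]
(C) a_n^2 - b_n^2  ->  (b_n)^2 - (a_n)^2 = -a_n^2 + b_n^2   [not conserved]
(D) 2*a_n + b_n  ->  2*(b_n) + (a_n) = a_n + 2*b_n   [not conserved]

Only (B) a_n + b_n returns to itself after one step, so it is the conserved quantity.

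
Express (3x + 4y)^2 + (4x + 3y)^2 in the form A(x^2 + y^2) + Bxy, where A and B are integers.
25(x^2 + y^2) + 48xy

Expanding: (3x + 4y)^2 = 9x^2 + 24xy + 16y^2
(4x + 3y)^2 = 16x^2 + 24xy + 9y^2
Sum = (9+16)(x^2+y^2) + 48xy = 25(x^2 + y^2) + 48xy
This is symmetric in x and y.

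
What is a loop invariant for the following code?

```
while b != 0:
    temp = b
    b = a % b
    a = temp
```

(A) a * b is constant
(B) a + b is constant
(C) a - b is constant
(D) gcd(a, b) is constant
D

A loop invariant must hold before the first iteration and be re-established by every execution of the body.

(D) gcd(a, b) is constant: One iteration replaces (a, b) by (b, a mod b). Since a mod b = a - q*b for an integer q, any common divisor of a and b divides b and a mod b, and conversely; hence gcd(b, a mod b) = gcd(a, b). For instance (18, 11) -> (11, 7) keeps gcd = 1. At exit b = 0 and a = gcd of the original inputs.

The other options fail:
(A) a * b is constant: e.g. (a, b) = (18, 11) -> (11, 7): the product goes from 198 to 77.
(B) a + b is constant: e.g. (a, b) = (18, 11) -> (11, 7): the sum goes from 29 to 18.
(C) a - b is constant: e.g. (a, b) = (18, 11) -> (11, 7): the difference goes from 7 to 4.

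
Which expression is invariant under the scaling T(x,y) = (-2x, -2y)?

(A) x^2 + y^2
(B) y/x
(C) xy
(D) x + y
B

Under the uniform scaling T(x,y) = (-2x, -2y):
Substitute the transformed coordinates into each option and compare with the original:
(A) x^2 + y^2  ->  (-2x)^2 + (-2y)^2 = 4x^2 + 4y^2   [differs from x^2 + y^2: not invariant]
(B) y/x  ->  (-2y)/(-2x) = y/x   [equals y/x: invariant]
(C) xy  ->  (-2x)(-2y) = 4xy   [differs from xy: not invariant]
(D) x + y  ->  (-2x) + (-2y) = -2x - 2y   [differs from x + y: not invariant]

Only option (B), y/x, is unchanged by the transformation.
The common factor -2 cancels in a ratio of coordinates, while sums, products and sums of squares pick up factors of -2 or 4.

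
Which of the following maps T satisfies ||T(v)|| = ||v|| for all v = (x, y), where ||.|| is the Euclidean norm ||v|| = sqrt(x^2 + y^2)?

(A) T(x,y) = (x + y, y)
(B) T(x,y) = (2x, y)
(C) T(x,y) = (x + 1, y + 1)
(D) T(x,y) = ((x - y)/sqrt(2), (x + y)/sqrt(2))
D

A transformation preserves a norm if ||T(v)|| = ||v|| for every v; a single vector where the norm changes rules an option out.

(A) T(x,y) = (x + y, y): v = (0, 1) has norm sqrt((0)^2 + (1)^2) = 1, but T(v) = (1, 1) has norm sqrt(2) -- not preserved.
(B) T(x,y) = (2x, y): v = (1, 0) has norm sqrt((1)^2 + (0)^2) = 1, but T(v) = (2, 0) has norm 2 -- not preserved.
(C) T(x,y) = (x + 1, y + 1): v = (1, 0) has norm sqrt((1)^2 + (0)^2) = 1, but T(v) = (2, 1) has norm sqrt(5) -- not preserved.
(D) T(x,y) = ((x - y)/sqrt(2), (x + y)/sqrt(2)): preserves the norm -- it is an orthogonal map (a rotation/reflection), and (sqrt(2)(x - y)/2)^2 + (sqrt(2)(x + y)/2)^2 simplifies to x^2 + y^2.

Therefore the answer is (D).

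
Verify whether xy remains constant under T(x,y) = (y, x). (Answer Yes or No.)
Yes

Substitute T(x,y) = (y, x) into the expression and compare with the original.

Original: xy
After applying T: (y)(x) = xy

This is identical to the original xy, so the expression is invariant.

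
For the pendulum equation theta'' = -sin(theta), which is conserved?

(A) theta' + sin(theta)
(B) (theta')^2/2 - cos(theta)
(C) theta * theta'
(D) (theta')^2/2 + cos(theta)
B

A first integral I satisfies dI/dt = 0 along every solution. Differentiate each option and use the equation of motion:
(A) d/dt[theta' + sin(theta)] = theta'' + cos(theta) theta' = -sin(theta) + theta' cos(theta), not identically 0
(B) d/dt[(theta')^2/2 - cos(theta)] = theta' theta'' + sin(theta) theta' = theta'(-sin(theta)) + theta' sin(theta) = 0
(C) d/dt[theta * theta'] = (theta')^2 + theta theta'' = (theta')^2 - theta sin(theta), not identically 0
(D) d/dt[(theta')^2/2 + cos(theta)] = theta' theta'' - sin(theta) theta' = -2 theta' sin(theta), not identically 0

Only (B) has zero time-derivative. This is the total energy: kinetic (theta')^2/2 plus potential -cos(theta).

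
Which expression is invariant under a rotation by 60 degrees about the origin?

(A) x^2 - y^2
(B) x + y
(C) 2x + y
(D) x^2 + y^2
D

A rotation by 60 degrees sends (x, y) to (x/2 - sqrt(3)y/2, sqrt(3)x/2 + y/2).
Substitute the transformed coordinates into each option and compare with the original:
(A) x^2 - y^2  ->  (x/2 - sqrt(3)y/2)^2 - (sqrt(3)x/2 + y/2)^2 = -x^2/2 - sqrt(3)xy + y^2/2   [differs from x^2 - y^2: not invariant]
(B) x + y  ->  (x/2 - sqrt(3)y/2) + (sqrt(3)x/2 + y/2) = x/2 + sqrt(3)x/2 - sqrt(3)y/2 + y/2   [differs from x + y: not invariant]
(C) 2x + y  ->  2(x/2 - sqrt(3)y/2) + (sqrt(3)x/2 + y/2) = sqrt(3)x/2 + x - sqrt(3)y + y/2   [differs from 2x + y: not invariant]
(D) x^2 + y^2  ->  (x/2 - sqrt(3)y/2)^2 + (sqrt(3)x/2 + y/2)^2 = x^2 + y^2   [equals x^2 + y^2: invariant]

Only option (D), x^2 + y^2, is unchanged by the transformation.
Geometrically, x^2 + y^2 is the squared distance from the origin, which every rotation about the origin preserves.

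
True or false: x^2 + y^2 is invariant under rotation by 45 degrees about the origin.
True

Applying rotation by 45 degrees: x' = x*cos(45 degrees) - y*sin(45 degrees) = sqrt(2)x/2 - sqrt(2)y/2, y' = x*sin(45 degrees) + y*cos(45 degrees) = sqrt(2)x/2 + sqrt(2)y/2

Substituting into x^2 + y^2:
(sqrt(2)x/2 - sqrt(2)y/2)^2 + (sqrt(2)x/2 + sqrt(2)y/2)^2
= x^2 + y^2

This equals the original expression x^2 + y^2, so it IS invariant.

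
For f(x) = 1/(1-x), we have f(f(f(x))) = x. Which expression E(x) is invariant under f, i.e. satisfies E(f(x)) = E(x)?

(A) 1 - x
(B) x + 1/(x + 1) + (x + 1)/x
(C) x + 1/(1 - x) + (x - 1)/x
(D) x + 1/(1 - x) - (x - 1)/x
C

Replace x by f(x) = 1/(1 - x) in each option and simplify. As a quick numerical cross-check, also compare E(5) with E(f(5)) = E(-1/4).

(A) 1 - x  ->  1 - (1/(1 - x)) = x/(x - 1); check: E(5) = -4 but E(-1/4) = 5/4.   [not invariant]
(B) x + 1/(x + 1) + (x + 1)/x  ->  (1/(1 - x)) + 1/((1/(1 - x)) + 1) + ((1/(1 - x)) + 1)/(1/(1 - x)) = (-x^3 + 6x^2 - 11x + 7)/(x^2 - 3x + 2); check: E(5) = 191/30 but E(-1/4) = -23/12.   [not invariant]
(C) x + 1/(1 - x) + (x - 1)/x  ->  (1/(1 - x)) + 1/(1 - (1/(1 - x))) + ((1/(1 - x)) - 1)/(1/(1 - x)), which simplifies back to x + 1/(1 - x) + (x - 1)/x; check: E(5) = 111/20, E(-1/4) = 111/20.   [invariant]
(D) x + 1/(1 - x) - (x - 1)/x  ->  (1/(1 - x)) + 1/(1 - (1/(1 - x))) - ((1/(1 - x)) - 1)/(1/(1 - x)) = (x^2(1 - x) - x + (x - 1)^2)/(x(x - 1)); check: E(5) = 79/20 but E(-1/4) = -89/20.   [not invariant]

Only (C) is unchanged. Indeed f(f(x)) = 1/(1 - 1/(1-x)) = (1-x)/(-x) = (x-1)/x, so E(x) = x + f(x) + f(f(x)) is the sum over the whole 3-cycle; applying f just permutes the three terms cyclically (x -> f(x) -> f(f(x)) -> x), leaving the sum unchanged.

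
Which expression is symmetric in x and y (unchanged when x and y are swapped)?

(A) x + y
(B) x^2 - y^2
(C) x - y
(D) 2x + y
A

A symmetric expression is unchanged when the variables are permuted; here the transformation to test is the swap (x, y) -> (y, x).
Substitute the transformed coordinates into each option and compare with the original:
(A) x + y  ->  (y) + (x) = x + y   [equals x + y: invariant]
(B) x^2 - y^2  ->  (y)^2 - (x)^2 = -x^2 + y^2   [differs from x^2 - y^2: not invariant]
(C) x - y  ->  (y) - (x) = -x + y   [differs from x - y: not invariant]
(D) 2x + y  ->  2(y) + (x) = x + 2y   [differs from 2x + y: not invariant]

Only option (A), x + y, is unchanged by the transformation.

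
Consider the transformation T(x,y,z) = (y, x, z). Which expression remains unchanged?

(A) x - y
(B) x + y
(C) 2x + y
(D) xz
B

Apply T(x,y,z) = (y, x, z) to each option, i.e. replace (x, y, z) by the transformed coordinates.
Substitute the transformed coordinates into each option and compare with the original:
(A) x - y  ->  (y) - (x) = -x + y   [differs from x - y: not invariant]
(B) x + y  ->  (y) + (x) = x + y   [equals x + y: invariant]
(C) 2x + y  ->  2(y) + (x) = x + 2y   [differs from 2x + y: not invariant]
(D) xz  ->  (y)(z) = yz   [differs from xz: not invariant]

Only option (B), x + y, is unchanged by the transformation.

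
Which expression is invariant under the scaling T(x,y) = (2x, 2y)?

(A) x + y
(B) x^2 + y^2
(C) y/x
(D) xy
C

Under the uniform scaling T(x,y) = (2x, 2y):
Substitute the transformed coordinates into each option and compare with the original:
(A) x + y  ->  (2x) + (2y) = 2x + 2y   [differs from x + y: not invariant]
(B) x^2 + y^2  ->  (2x)^2 + (2y)^2 = 4x^2 + 4y^2   [differs from x^2 + y^2: not invariant]
(C) y/x  ->  (2y)/(2x) = y/x   [equals y/x: invariant]
(D) xy  ->  (2x)(2y) = 4xy   [differs from xy: not invariant]

Only option (C), y/x, is unchanged by the transformation.
The common factor 2 cancels in a ratio of coordinates, while sums, products and sums of squares pick up factors of 2 or 4.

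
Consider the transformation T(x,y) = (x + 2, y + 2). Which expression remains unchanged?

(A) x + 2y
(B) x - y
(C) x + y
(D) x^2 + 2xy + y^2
B

An expression E(x,y) is invariant under T if E(T(x,y)) = E(x,y). Here T(x,y) = (x + 2, y + 2).
Substitute the transformed coordinates into each option and compare with the original:
(A) x + 2y  ->  (x + 2) + 2(y + 2) = x + 2y + 6   [differs from x + 2y: not invariant]
(B) x - y  ->  (x + 2) - (y + 2) = x - y   [equals x - y: invariant]
(C) x + y  ->  (x + 2) + (y + 2) = x + y + 4   [differs from x + y: not invariant]
(D) x^2 + 2xy + y^2  ->  (x + 2)^2 + 2(x + 2)(y + 2) + (y + 2)^2 = x^2 + 2xy + 8x + y^2 + 8y + 16   [differs from x^2 + 2xy + y^2: not invariant]

Only option (B), x - y, is unchanged by the transformation.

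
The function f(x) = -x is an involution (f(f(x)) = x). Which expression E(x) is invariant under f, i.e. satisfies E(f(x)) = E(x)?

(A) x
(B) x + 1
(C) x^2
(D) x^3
C

Replace x by f(x) = -x in each option and simplify. As a quick numerical cross-check, also compare E(3) with E(f(3)) = E(-3).

(A) x  ->  (-x) = -x; check: E(3) = 3 but E(-3) = -3.   [not invariant]
(B) x + 1  ->  (-x) + 1 = 1 - x; check: E(3) = 4 but E(-3) = -2.   [not invariant]
(C) x^2  ->  (-x)^2, which simplifies back to x^2; check: E(3) = 9, E(-3) = 9.   [invariant]
(D) x^3  ->  (-x)^3 = -x^3; check: E(3) = 27 but E(-3) = -27.   [not invariant]

Only (C) is unchanged. E is symmetric under swapping x with f(x) = -x, which is exactly what an involution does.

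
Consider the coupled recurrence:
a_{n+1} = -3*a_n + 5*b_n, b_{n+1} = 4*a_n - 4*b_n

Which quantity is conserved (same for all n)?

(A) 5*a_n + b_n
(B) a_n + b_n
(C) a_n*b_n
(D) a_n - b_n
B

Replace a_n by a_{n+1} = -3*a_n + 5*b_n and b_n by b_{n+1} = 4*a_n - 4*b_n in each option and simplify:
(A) 5*a_n + b_n  ->  5*(-3*a_n + 5*b_n) + (4*a_n - 4*b_n) = -11*a_n + 21*b_n   [not conserved]
(B) a_n + b_n  ->  (-3*a_n + 5*b_n) + (4*a_n - 4*b_n) = a_n + b_n   [conserved]
(C) a_n*b_n  ->  (-3*a_n + 5*b_n)*(4*a_n - 4*b_n) = -12*a_n^2 + 32*a_n*b_n - 20*b_n^2   [not conserved]
(D) a_n - b_n  ->  (-3*a_n + 5*b_n) - (4*a_n - 4*b_n) = -7*a_n + 9*b_n   [not conserved]

Only (B) a_n + b_n returns to itself after one step, so it is the conserved quantity.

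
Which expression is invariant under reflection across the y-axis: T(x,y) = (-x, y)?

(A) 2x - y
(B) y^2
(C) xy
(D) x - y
B

The map is reflection across the y-axis: T(x,y) = (-x, y).
Substitute the transformed coordinates into each option and compare with the original:
(A) 2x - y  ->  2(-x) - (y) = -2x - y   [differs from 2x - y: not invariant]
(B) y^2  ->  (y)^2 = y^2   [equals y^2: invariant]
(C) xy  ->  (-x)(y) = -xy   [differs from xy: not invariant]
(D) x - y  ->  (-x) - (y) = -x - y   [differs from x - y: not invariant]

Only option (B), y^2, is unchanged by the transformation.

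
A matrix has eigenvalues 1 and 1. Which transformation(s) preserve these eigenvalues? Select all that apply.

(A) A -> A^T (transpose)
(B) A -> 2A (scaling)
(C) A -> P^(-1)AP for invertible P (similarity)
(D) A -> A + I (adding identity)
A and C

Eigenvalues are preserved by:
1. Similarity transformations: A -> P^(-1)AP (same characteristic polynomial)
2. Transpose: A^T has the same eigenvalues as A

Eigenvalues are NOT preserved by:
- Adding identity: eigenvalues become 1+1, 1+1
- Scaling: eigenvalues become 2, 2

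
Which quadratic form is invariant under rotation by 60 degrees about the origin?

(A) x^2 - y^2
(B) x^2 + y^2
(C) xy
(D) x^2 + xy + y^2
B

Rotation by 60 degrees sends (x, y) to (x/2 - sqrt(3)y/2, sqrt(3)x/2 + y/2).
Substitute the transformed coordinates into each option and compare with the original:
(A) x^2 - y^2  ->  (x/2 - sqrt(3)y/2)^2 - (sqrt(3)x/2 + y/2)^2 = -x^2/2 - sqrt(3)xy + y^2/2   [differs from x^2 - y^2: not invariant]
(B) x^2 + y^2  ->  (x/2 - sqrt(3)y/2)^2 + (sqrt(3)x/2 + y/2)^2 = x^2 + y^2   [equals x^2 + y^2: invariant]
(C) xy  ->  (x/2 - sqrt(3)y/2)(sqrt(3)x/2 + y/2) = sqrt(3)x^2/4 - xy/2 - sqrt(3)y^2/4   [differs from xy: not invariant]
(D) x^2 + xy + y^2  ->  (x/2 - sqrt(3)y/2)^2 + (x/2 - sqrt(3)y/2)(sqrt(3)x/2 + y/2) + (sqrt(3)x/2 + y/2)^2 = sqrt(3)x^2/4 + x^2 - xy/2 - sqrt(3)y^2/4 + y^2   [differs from x^2 + xy + y^2: not invariant]

Only option (B), x^2 + y^2, is unchanged by the transformation.
x^2 + y^2 is the squared distance from the origin, which rotations preserve.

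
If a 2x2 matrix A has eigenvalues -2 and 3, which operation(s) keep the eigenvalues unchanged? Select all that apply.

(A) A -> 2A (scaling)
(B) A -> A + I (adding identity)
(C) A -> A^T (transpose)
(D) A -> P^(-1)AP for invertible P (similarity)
C and D

Eigenvalues are preserved by:
1. Similarity transformations: A -> P^(-1)AP (same characteristic polynomial)
2. Transpose: A^T has the same eigenvalues as A

Eigenvalues are NOT preserved by:
- Adding identity: eigenvalues become -2+1, 3+1
- Scaling: eigenvalues become -4, 6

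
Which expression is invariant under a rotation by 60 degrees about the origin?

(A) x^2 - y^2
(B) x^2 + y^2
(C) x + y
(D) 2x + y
B

A rotation by 60 degrees sends (x, y) to (x/2 - sqrt(3)y/2, sqrt(3)x/2 + y/2).
Substitute the transformed coordinates into each option and compare with the original:
(A) x^2 - y^2  ->  (x/2 - sqrt(3)y/2)^2 - (sqrt(3)x/2 + y/2)^2 = -x^2/2 - sqrt(3)xy + y^2/2   [differs from x^2 - y^2: not invariant]
(B) x^2 + y^2  ->  (x/2 - sqrt(3)y/2)^2 + (sqrt(3)x/2 + y/2)^2 = x^2 + y^2   [equals x^2 + y^2: invariant]
(C) x + y  ->  (x/2 - sqrt(3)y/2) + (sqrt(3)x/2 + y/2) = x/2 + sqrt(3)x/2 - sqrt(3)y/2 + y/2   [differs from x + y: not invariant]
(D) 2x + y  ->  2(x/2 - sqrt(3)y/2) + (sqrt(3)x/2 + y/2) = sqrt(3)x/2 + x - sqrt(3)y + y/2   [differs from 2x + y: not invariant]

Only option (B), x^2 + y^2, is unchanged by the transformation.
Geometrically, x^2 + y^2 is the squared distance from the origin, which every rotation about the origin preserves.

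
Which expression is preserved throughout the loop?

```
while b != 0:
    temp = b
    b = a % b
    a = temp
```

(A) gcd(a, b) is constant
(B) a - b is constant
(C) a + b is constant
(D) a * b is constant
A

A loop invariant must hold before the first iteration and be re-established by every execution of the body.

(A) gcd(a, b) is constant: One iteration replaces (a, b) by (b, a mod b). Since a mod b = a - q*b for an integer q, any common divisor of a and b divides b and a mod b, and conversely; hence gcd(b, a mod b) = gcd(a, b). For instance (13, 10) -> (10, 3) keeps gcd = 1. At exit b = 0 and a = gcd of the original inputs.

The other options fail:
(B) a - b is constant: e.g. (a, b) = (13, 10) -> (10, 3): the difference goes from 3 to 7.
(C) a + b is constant: e.g. (a, b) = (13, 10) -> (10, 3): the sum goes from 23 to 13.
(D) a * b is constant: e.g. (a, b) = (13, 10) -> (10, 3): the product goes from 130 to 30.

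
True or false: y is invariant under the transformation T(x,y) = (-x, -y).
False

Substitute T(x,y) = (-x, -y) into the expression and compare with the original.

Original: y
After applying T: (-y) = -y

This differs from the original y (difference: -2y), so the expression is NOT invariant.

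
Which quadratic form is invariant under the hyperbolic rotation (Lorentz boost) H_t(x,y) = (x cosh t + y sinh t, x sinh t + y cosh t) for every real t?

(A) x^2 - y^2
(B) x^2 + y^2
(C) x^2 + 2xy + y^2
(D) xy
A

Write x' = x cosh t + y sinh t, y' = x sinh t + y cosh t and substitute into each option:
(A) x^2 - y^2: (x cosh t + y sinh t)^2 - (x sinh t + y cosh t)^2 = x^2(cosh^2 t - sinh^2 t) + 2xy(cosh t sinh t - sinh t cosh t) + y^2(sinh^2 t - cosh^2 t) = x^2 - y^2   [invariant, using cosh^2 t - sinh^2 t = 1]
(B) x^2 + y^2: (x cosh t + y sinh t)^2 + (x sinh t + y cosh t)^2 = (x^2 + y^2)(cosh^2 t + sinh^2 t) + 4xy sinh t cosh t = (x^2 + y^2) cosh 2t + 2xy sinh 2t   [not invariant for t != 0]
(C) x^2 + 2xy + y^2: (x' + y')^2 with x' + y' = (x + y)(cosh t + sinh t) = (x + y)e^t, so it becomes (x + y)^2 e^(2t)   [not invariant for t != 0]
(D) xy: (x cosh t + y sinh t)(x sinh t + y cosh t) = xy(cosh^2 t + sinh^2 t) + (x^2 + y^2) sinh t cosh t = xy cosh 2t + (x^2 + y^2)(sinh 2t)/2   [not invariant for t != 0]

Only (A) x^2 - y^2 is unchanged; it is the Minkowski form preserved by Lorentz boosts, just as x^2 + y^2 is preserved by ordinary rotations.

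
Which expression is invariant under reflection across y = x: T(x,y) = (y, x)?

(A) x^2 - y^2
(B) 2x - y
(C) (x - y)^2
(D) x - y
C

The map is reflection across y = x: T(x,y) = (y, x).
Substitute the transformed coordinates into each option and compare with the original:
(A) x^2 - y^2  ->  (y)^2 - (x)^2 = -x^2 + y^2   [differs from x^2 - y^2: not invariant]
(B) 2x - y  ->  2(y) - (x) = -x + 2y   [differs from 2x - y: not invariant]
(C) (x - y)^2  ->  ((y) - (x))^2 = x^2 - 2xy + y^2   [equals (x - y)^2: invariant]
(D) x - y  ->  (y) - (x) = -x + y   [differs from x - y: not invariant]

Only option (C), (x - y)^2, is unchanged by the transformation.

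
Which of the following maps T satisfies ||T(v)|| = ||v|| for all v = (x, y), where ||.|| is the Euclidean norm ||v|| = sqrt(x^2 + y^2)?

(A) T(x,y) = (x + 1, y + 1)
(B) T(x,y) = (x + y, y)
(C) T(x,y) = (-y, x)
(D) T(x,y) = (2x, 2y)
C

A transformation preserves a norm if ||T(v)|| = ||v|| for every v; a single vector where the norm changes rules an option out.

(A) T(x,y) = (x + 1, y + 1): v = (1, 0) has norm sqrt((1)^2 + (0)^2) = 1, but T(v) = (2, 1) has norm sqrt(5) -- not preserved.
(B) T(x,y) = (x + y, y): v = (0, 1) has norm sqrt((0)^2 + (1)^2) = 1, but T(v) = (1, 1) has norm sqrt(2) -- not preserved.
(C) T(x,y) = (-y, x): preserves the norm -- it is an orthogonal map (a rotation/reflection), and (-y)^2 + (x)^2 simplifies to x^2 + y^2.
(D) T(x,y) = (2x, 2y): v = (1, 0) has norm sqrt((1)^2 + (0)^2) = 1, but T(v) = (2, 0) has norm 2 -- not preserved.

Therefore the answer is (C).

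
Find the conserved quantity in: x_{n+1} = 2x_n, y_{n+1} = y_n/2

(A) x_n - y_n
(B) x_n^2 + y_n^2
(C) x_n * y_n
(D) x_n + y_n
C

For the recurrence x_{n+1} = 2x_n, y_{n+1} = y_n/2:

x_{n+1} * y_{n+1} = (2x_n) * (y_n/2) = x_n * y_n
The product is conserved.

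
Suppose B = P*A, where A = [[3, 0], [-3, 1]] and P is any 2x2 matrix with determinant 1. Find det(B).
3

By the multiplicative property of determinants, det(B) = det(P*A) = det(P) * det(A) = det(A),
so the determinant is invariant under multiplication by any determinant-1 matrix; we just need det(A).

det(A) = (3)(1) - (0)(-3) = 3 - 0 = 3

Therefore det(B) = 1 * 3 = 3.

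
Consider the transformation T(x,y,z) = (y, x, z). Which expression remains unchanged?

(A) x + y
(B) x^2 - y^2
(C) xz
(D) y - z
A

Apply T(x,y,z) = (y, x, z) to each option, i.e. replace (x, y, z) by the transformed coordinates.
Substitute the transformed coordinates into each option and compare with the original:
(A) x + y  ->  (y) + (x) = x + y   [equals x + y: invariant]
(B) x^2 - y^2  ->  (y)^2 - (x)^2 = -x^2 + y^2   [differs from x^2 - y^2: not invariant]
(C) xz  ->  (y)(z) = yz   [differs from xz: not invariant]
(D) y - z  ->  (x) - (z) = x - z   [differs from y - z: not invariant]

Only option (A), x + y, is unchanged by the transformation.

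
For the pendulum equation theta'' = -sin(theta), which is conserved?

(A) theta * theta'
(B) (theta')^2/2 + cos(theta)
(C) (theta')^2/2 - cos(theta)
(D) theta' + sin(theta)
C

A first integral I satisfies dI/dt = 0 along every solution. Differentiate each option and use the equation of motion:
(A) d/dt[theta * theta'] = (theta')^2 + theta theta'' = (theta')^2 - theta sin(theta), not identically 0
(B) d/dt[(theta')^2/2 + cos(theta)] = theta' theta'' - sin(theta) theta' = -2 theta' sin(theta), not identically 0
(C) d/dt[(theta')^2/2 - cos(theta)] = theta' theta'' + sin(theta) theta' = theta'(-sin(theta)) + theta' sin(theta) = 0
(D) d/dt[theta' + sin(theta)] = theta'' + cos(theta) theta' = -sin(theta) + theta' cos(theta), not identically 0

Only (C) has zero time-derivative. This is the total energy: kinetic (theta')^2/2 plus potential -cos(theta).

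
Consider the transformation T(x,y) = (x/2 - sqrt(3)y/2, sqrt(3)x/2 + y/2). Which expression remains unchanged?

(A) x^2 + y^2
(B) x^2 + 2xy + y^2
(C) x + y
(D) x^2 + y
A

An expression E(x,y) is invariant under T if E(T(x,y)) = E(x,y). Here T(x,y) = (x/2 - sqrt(3)y/2, sqrt(3)x/2 + y/2).
Substitute the transformed coordinates into each option and compare with the original:
(A) x^2 + y^2  ->  (x/2 - sqrt(3)y/2)^2 + (sqrt(3)x/2 + y/2)^2 = x^2 + y^2   [equals x^2 + y^2: invariant]
(B) x^2 + 2xy + y^2  ->  (x/2 - sqrt(3)y/2)^2 + 2(x/2 - sqrt(3)y/2)(sqrt(3)x/2 + y/2) + (sqrt(3)x/2 + y/2)^2 = sqrt(3)x^2/2 + x^2 - xy - sqrt(3)y^2/2 + y^2   [differs from x^2 + 2xy + y^2: not invariant]
(C) x + y  ->  (x/2 - sqrt(3)y/2) + (sqrt(3)x/2 + y/2) = x/2 + sqrt(3)x/2 - sqrt(3)y/2 + y/2   [differs from x + y: not invariant]
(D) x^2 + y  ->  (x/2 - sqrt(3)y/2)^2 + (sqrt(3)x/2 + y/2) = x^2/4 - sqrt(3)xy/2 + sqrt(3)x/2 + 3y^2/4 + y/2   [differs from x^2 + y: not invariant]

Only option (A), x^2 + y^2, is unchanged by the transformation.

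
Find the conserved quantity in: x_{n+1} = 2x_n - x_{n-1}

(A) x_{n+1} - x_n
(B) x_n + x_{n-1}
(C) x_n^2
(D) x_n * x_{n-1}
A

For the recurrence x_{n+1} = 2x_n - x_{n-1}:

If x_{n+1} = 2x_n - x_{n-1}, then:
x_{n+1} - x_n = x_n - x_{n-1}
The first difference is constant throughout the sequence.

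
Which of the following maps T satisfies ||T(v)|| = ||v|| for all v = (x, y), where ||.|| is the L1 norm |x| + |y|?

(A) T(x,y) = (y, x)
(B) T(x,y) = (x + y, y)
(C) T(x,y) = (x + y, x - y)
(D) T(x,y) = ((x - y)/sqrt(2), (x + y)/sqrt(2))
A

A transformation preserves a norm if ||T(v)|| = ||v|| for every v; a single vector where the norm changes rules an option out.

(A) T(x,y) = (y, x): preserves the norm -- it only permutes the coordinates and/or flips signs, which leaves |x| + |y| unchanged.
(B) T(x,y) = (x + y, y): v = (0, 1) has norm |0| + |1| = 1, but T(v) = (1, 1) has norm 2 -- not preserved.
(C) T(x,y) = (x + y, x - y): v = (1, 0) has norm |1| + |0| = 1, but T(v) = (1, 1) has norm 2 -- not preserved.
(D) T(x,y) = ((x - y)/sqrt(2), (x + y)/sqrt(2)): v = (1, 0) has norm |1| + |0| = 1, but T(v) = (sqrt(2)/2, sqrt(2)/2) has norm sqrt(2) -- not preserved.

Therefore the answer is (A).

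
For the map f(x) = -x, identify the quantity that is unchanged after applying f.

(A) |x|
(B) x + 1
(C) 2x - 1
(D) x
A

For f(x) = -x:
Applying f replaces x by -x. Since |-x| = |x|, the absolute value is unchanged by f, whereas x -> -x, 2x - 1 -> -2x - 1 and x + 1 -> -x + 1 all change.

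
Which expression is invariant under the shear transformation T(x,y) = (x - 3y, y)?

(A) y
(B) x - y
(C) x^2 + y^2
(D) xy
A

Under the shear T(x,y) = (x - 3y, y):
Substitute the transformed coordinates into each option and compare with the original:
(A) y  ->  (y) = y   [equals y: invariant]
(B) x - y  ->  (x - 3y) - (y) = x - 4y   [differs from x - y: not invariant]
(C) x^2 + y^2  ->  (x - 3y)^2 + (y)^2 = x^2 - 6xy + 10y^2   [differs from x^2 + y^2: not invariant]
(D) xy  ->  (x - 3y)(y) = xy - 3y^2   [differs from xy: not invariant]

Only option (A), y, is unchanged by the transformation.
A horizontal shear moves points parallel to the x-axis, so the y-coordinate (and any function of y alone) is unchanged.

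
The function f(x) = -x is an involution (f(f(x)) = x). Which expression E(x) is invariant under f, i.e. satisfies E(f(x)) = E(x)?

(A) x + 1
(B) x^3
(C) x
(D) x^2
D

Replace x by f(x) = -x in each option and simplify. As a quick numerical cross-check, also compare E(5) with E(f(5)) = E(-5).

(A) x + 1  ->  (-x) + 1 = 1 - x; check: E(5) = 6 but E(-5) = -4.   [not invariant]
(B) x^3  ->  (-x)^3 = -x^3; check: E(5) = 125 but E(-5) = -125.   [not invariant]
(C) x  ->  (-x) = -x; check: E(5) = 5 but E(-5) = -5.   [not invariant]
(D) x^2  ->  (-x)^2, which simplifies back to x^2; check: E(5) = 25, E(-5) = 25.   [invariant]

Only (D) is unchanged. E is symmetric under swapping x with f(x) = -x, which is exactly what an involution does.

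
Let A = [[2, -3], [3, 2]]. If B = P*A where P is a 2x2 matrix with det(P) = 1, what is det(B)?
13

By the multiplicative property of determinants, det(B) = det(P*A) = det(P) * det(A) = det(A),
so the determinant is invariant under multiplication by any determinant-1 matrix; we just need det(A).

det(A) = (2)(2) - (-3)(3) = 4 - (-9) = 13

Therefore det(B) = 1 * 13 = 13.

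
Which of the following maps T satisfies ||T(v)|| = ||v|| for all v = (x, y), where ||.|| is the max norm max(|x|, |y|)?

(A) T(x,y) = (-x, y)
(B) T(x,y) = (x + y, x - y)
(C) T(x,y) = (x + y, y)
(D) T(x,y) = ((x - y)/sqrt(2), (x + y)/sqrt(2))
A

A transformation preserves a norm if ||T(v)|| = ||v|| for every v; a single vector where the norm changes rules an option out.

(A) T(x,y) = (-x, y): preserves the norm -- it only permutes the coordinates and/or flips signs, which leaves max(|x|, |y|) unchanged.
(B) T(x,y) = (x + y, x - y): v = (1, 1) has norm max(|1|, |1|) = 1, but T(v) = (2, 0) has norm 2 -- not preserved.
(C) T(x,y) = (x + y, y): v = (1, 1) has norm max(|1|, |1|) = 1, but T(v) = (2, 1) has norm 2 -- not preserved.
(D) T(x,y) = ((x - y)/sqrt(2), (x + y)/sqrt(2)): v = (1, 0) has norm max(|1|, |0|) = 1, but T(v) = (sqrt(2)/2, sqrt(2)/2) has norm sqrt(2)/2 -- not preserved.

Therefore the answer is (A).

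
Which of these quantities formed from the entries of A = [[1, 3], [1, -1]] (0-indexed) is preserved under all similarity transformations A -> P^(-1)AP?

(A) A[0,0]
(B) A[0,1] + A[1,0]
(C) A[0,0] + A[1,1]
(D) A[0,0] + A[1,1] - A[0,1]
C

A[0,0] + A[1,1] is the trace of A. By the cyclic property of the trace, tr(P^(-1)AP) = tr(APP^(-1)) = tr(A), so it is the same for every matrix similar to A.

The other combinations are not similarity invariants. For example, take P = [[1, 1], [0, 1]] (det P = 1), so P^(-1) = [[1, -1], [0, 1]] and
B = P^(-1)AP = [[0, 4], [1, 0]].
Evaluating each option on A and on B:
(A) A[0,0]: 1 for A, 0 for B -> changes
(B) A[0,1] + A[1,0]: 4 for A, 5 for B -> changes
(C) A[0,0] + A[1,1]: 0 for A, 0 for B -> unchanged
(D) A[0,0] + A[1,1] - A[0,1]: -3 for A, -4 for B -> changes

Only (C) A[0,0] + A[1,1] = 0 survives (and it does so for every P, not just this one), so it is the invariant.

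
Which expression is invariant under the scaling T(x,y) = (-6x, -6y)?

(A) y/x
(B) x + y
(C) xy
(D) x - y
A

Under the uniform scaling T(x,y) = (-6x, -6y):
Substitute the transformed coordinates into each option and compare with the original:
(A) y/x  ->  (-6y)/(-6x) = y/x   [equals y/x: invariant]
(B) x + y  ->  (-6x) + (-6y) = -6x - 6y   [differs from x + y: not invariant]
(C) xy  ->  (-6x)(-6y) = 36xy   [differs from xy: not invariant]
(D) x - y  ->  (-6x) - (-6y) = -6x + 6y   [differs from x - y: not invariant]

Only option (A), y/x, is unchanged by the transformation.
The common factor -6 cancels in a ratio of coordinates, while sums, products and sums of squares pick up factors of -6 or 36.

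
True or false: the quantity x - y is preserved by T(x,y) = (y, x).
False

Substitute T(x,y) = (y, x) into the expression and compare with the original.

Original: x - y
After applying T: (y) - (x) = -x + y

This differs from the original x - y (difference: -2x + 2y), so the expression is NOT invariant.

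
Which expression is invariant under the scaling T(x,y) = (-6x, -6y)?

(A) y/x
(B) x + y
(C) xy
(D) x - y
A

Under the uniform scaling T(x,y) = (-6x, -6y):
Substitute the transformed coordinates into each option and compare with the original:
(A) y/x  ->  (-6y)/(-6x) = y/x   [equals y/x: invariant]
(B) x + y  ->  (-6x) + (-6y) = -6x - 6y   [differs from x + y: not invariant]
(C) xy  ->  (-6x)(-6y) = 36xy   [differs from xy: not invariant]
(D) x - y  ->  (-6x) - (-6y) = -6x + 6y   [differs from x - y: not invariant]

Only option (A), y/x, is unchanged by the transformation.
The common factor -6 cancels in a ratio of coordinates, while sums, products and sums of squares pick up factors of -6 or 36.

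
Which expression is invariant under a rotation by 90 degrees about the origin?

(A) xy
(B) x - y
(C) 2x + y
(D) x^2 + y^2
D

A rotation by 90 degrees sends (x, y) to (-y, x).
Substitute the transformed coordinates into each option and compare with the original:
(A) xy  ->  (-y)(x) = -xy   [differs from xy: not invariant]
(B) x - y  ->  (-y) - (x) = -x - y   [differs from x - y: not invariant]
(C) 2x + y  ->  2(-y) + (x) = x - 2y   [differs from 2x + y: not invariant]
(D) x^2 + y^2  ->  (-y)^2 + (x)^2 = x^2 + y^2   [equals x^2 + y^2: invariant]

Only option (D), x^2 + y^2, is unchanged by the transformation.
Geometrically, x^2 + y^2 is the squared distance from the origin, which every rotation about the origin preserves.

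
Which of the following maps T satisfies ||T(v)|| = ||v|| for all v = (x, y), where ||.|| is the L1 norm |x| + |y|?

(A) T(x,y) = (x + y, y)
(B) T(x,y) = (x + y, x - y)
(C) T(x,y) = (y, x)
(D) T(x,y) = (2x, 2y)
C

A transformation preserves a norm if ||T(v)|| = ||v|| for every v; a single vector where the norm changes rules an option out.

(A) T(x,y) = (x + y, y): v = (0, 1) has norm |0| + |1| = 1, but T(v) = (1, 1) has norm 2 -- not preserved.
(B) T(x,y) = (x + y, x - y): v = (1, 0) has norm |1| + |0| = 1, but T(v) = (1, 1) has norm 2 -- not preserved.
(C) T(x,y) = (y, x): preserves the norm -- it only permutes the coordinates and/or flips signs, which leaves |x| + |y| unchanged.
(D) T(x,y) = (2x, 2y): v = (1, 0) has norm |1| + |0| = 1, but T(v) = (2, 0) has norm 2 -- not preserved.

Therefore the answer is (C).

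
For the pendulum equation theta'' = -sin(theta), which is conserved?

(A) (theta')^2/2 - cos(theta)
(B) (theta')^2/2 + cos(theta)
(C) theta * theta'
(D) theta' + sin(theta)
A

A first integral I satisfies dI/dt = 0 along every solution. Differentiate each option and use the equation of motion:
(A) d/dt[(theta')^2/2 - cos(theta)] = theta' theta'' + sin(theta) theta' = theta'(-sin(theta)) + theta' sin(theta) = 0
(B) d/dt[(theta')^2/2 + cos(theta)] = theta' theta'' - sin(theta) theta' = -2 theta' sin(theta), not identically 0
(C) d/dt[theta * theta'] = (theta')^2 + theta theta'' = (theta')^2 - theta sin(theta), not identically 0
(D) d/dt[theta' + sin(theta)] = theta'' + cos(theta) theta' = -sin(theta) + theta' cos(theta), not identically 0

Only (A) has zero time-derivative. This is the total energy: kinetic (theta')^2/2 plus potential -cos(theta).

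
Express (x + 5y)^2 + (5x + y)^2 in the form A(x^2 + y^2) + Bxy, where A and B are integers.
26(x^2 + y^2) + 20xy

Expanding: (x + 5y)^2 = x^2 + 10xy + 25y^2
(5x + y)^2 = 25x^2 + 10xy + y^2
Sum = (1+25)(x^2+y^2) + 20xy = 26(x^2 + y^2) + 20xy
This is symmetric in x and y.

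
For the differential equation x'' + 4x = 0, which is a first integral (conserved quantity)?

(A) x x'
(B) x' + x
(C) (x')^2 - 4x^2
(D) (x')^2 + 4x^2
D

A first integral I satisfies dI/dt = 0 along every solution. Differentiate each option and use the equation of motion:
(A) d/dt[x x'] = (x')^2 + x x'' = (x')^2 - 4x^2, not identically 0
(B) d/dt[x' + x] = x'' + x' = -4x + x', not identically 0
(C) d/dt[(x')^2 - 4x^2] = 2x'x'' - 8x x' = -16x x', not identically 0
(D) d/dt[(x')^2 + 4x^2] = 2x'x'' + 8x x' = 2x'(-4x) + 8x x' = 0

Only (D) has zero time-derivative. So the energy-like quantity (x')^2 + 4x^2 is the first integral.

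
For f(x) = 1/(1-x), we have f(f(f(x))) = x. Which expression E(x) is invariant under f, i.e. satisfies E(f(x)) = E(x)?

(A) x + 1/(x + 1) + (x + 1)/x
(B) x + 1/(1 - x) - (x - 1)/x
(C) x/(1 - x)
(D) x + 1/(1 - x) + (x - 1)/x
D

Replace x by f(x) = 1/(1 - x) in each option and simplify. As a quick numerical cross-check, also compare E(5) with E(f(5)) = E(-1/4).

(A) x + 1/(x + 1) + (x + 1)/x  ->  (1/(1 - x)) + 1/((1/(1 - x)) + 1) + ((1/(1 - x)) + 1)/(1/(1 - x)) = (-x^3 + 6x^2 - 11x + 7)/(x^2 - 3x + 2); check: E(5) = 191/30 but E(-1/4) = -23/12.   [not invariant]
(B) x + 1/(1 - x) - (x - 1)/x  ->  (1/(1 - x)) + 1/(1 - (1/(1 - x))) - ((1/(1 - x)) - 1)/(1/(1 - x)) = (x^2(1 - x) - x + (x - 1)^2)/(x(x - 1)); check: E(5) = 79/20 but E(-1/4) = -89/20.   [not invariant]
(C) x/(1 - x)  ->  (1/(1 - x))/(1 - (1/(1 - x))) = -1/x; check: E(5) = -5/4 but E(-1/4) = -1/5.   [not invariant]
(D) x + 1/(1 - x) + (x - 1)/x  ->  (1/(1 - x)) + 1/(1 - (1/(1 - x))) + ((1/(1 - x)) - 1)/(1/(1 - x)), which simplifies back to x + 1/(1 - x) + (x - 1)/x; check: E(5) = 111/20, E(-1/4) = 111/20.   [invariant]

Only (D) is unchanged. Indeed f(f(x)) = 1/(1 - 1/(1-x)) = (1-x)/(-x) = (x-1)/x, so E(x) = x + f(x) + f(f(x)) is the sum over the whole 3-cycle; applying f just permutes the three terms cyclically (x -> f(x) -> f(f(x)) -> x), leaving the sum unchanged.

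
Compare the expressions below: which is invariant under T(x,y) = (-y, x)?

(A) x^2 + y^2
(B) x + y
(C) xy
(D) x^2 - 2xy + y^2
A

An expression E(x,y) is invariant under T if E(T(x,y)) = E(x,y). Here T(x,y) = (-y, x).
Substitute the transformed coordinates into each option and compare with the original:
(A) x^2 + y^2  ->  (-y)^2 + (x)^2 = x^2 + y^2   [equals x^2 + y^2: invariant]
(B) x + y  ->  (-y) + (x) = x - y   [differs from x + y: not invariant]
(C) xy  ->  (-y)(x) = -xy   [differs from xy: not invariant]
(D) x^2 - 2xy + y^2  ->  (-y)^2 - 2(-y)(x) + (x)^2 = x^2 + 2xy + y^2   [differs from x^2 - 2xy + y^2: not invariant]

Only option (A), x^2 + y^2, is unchanged by the transformation.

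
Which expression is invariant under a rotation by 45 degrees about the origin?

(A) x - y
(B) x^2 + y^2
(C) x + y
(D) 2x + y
B

A rotation by 45 degrees sends (x, y) to (sqrt(2)x/2 - sqrt(2)y/2, sqrt(2)x/2 + sqrt(2)y/2).
Substitute the transformed coordinates into each option and compare with the original:
(A) x - y  ->  (sqrt(2)x/2 - sqrt(2)y/2) - (sqrt(2)x/2 + sqrt(2)y/2) = -sqrt(2)y   [differs from x - y: not invariant]
(B) x^2 + y^2  ->  (sqrt(2)x/2 - sqrt(2)y/2)^2 + (sqrt(2)x/2 + sqrt(2)y/2)^2 = x^2 + y^2   [equals x^2 + y^2: invariant]
(C) x + y  ->  (sqrt(2)x/2 - sqrt(2)y/2) + (sqrt(2)x/2 + sqrt(2)y/2) = sqrt(2)x   [differs from x + y: not invariant]
(D) 2x + y  ->  2(sqrt(2)x/2 - sqrt(2)y/2) + (sqrt(2)x/2 + sqrt(2)y/2) = 3sqrt(2)x/2 - sqrt(2)y/2   [differs from 2x + y: not invariant]

Only option (B), x^2 + y^2, is unchanged by the transformation.
Geometrically, x^2 + y^2 is the squared distance from the origin, which every rotation about the origin preserves.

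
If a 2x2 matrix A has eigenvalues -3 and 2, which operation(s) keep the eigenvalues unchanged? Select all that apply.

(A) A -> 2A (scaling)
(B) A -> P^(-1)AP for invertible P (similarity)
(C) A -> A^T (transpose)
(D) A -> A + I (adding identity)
B and C

Eigenvalues are preserved by:
1. Similarity transformations: A -> P^(-1)AP (same characteristic polynomial)
2. Transpose: A^T has the same eigenvalues as A

Eigenvalues are NOT preserved by:
- Adding identity: eigenvalues become -3+1, 2+1
- Scaling: eigenvalues become -6, 4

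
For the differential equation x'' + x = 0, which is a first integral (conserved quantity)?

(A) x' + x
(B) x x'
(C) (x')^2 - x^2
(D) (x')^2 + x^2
D

A first integral I satisfies dI/dt = 0 along every solution. Differentiate each option and use the equation of motion:
(A) d/dt[x' + x] = x'' + x' = -x + x', not identically 0
(B) d/dt[x x'] = (x')^2 + x x'' = (x')^2 - x^2, not identically 0
(C) d/dt[(x')^2 - x^2] = 2x'x'' - 2x x' = -4x x', not identically 0
(D) d/dt[(x')^2 + x^2] = 2x'x'' + 2x x' = 2x'(-x) + 2x x' = 0

Only (D) has zero time-derivative. So the energy-like quantity (x')^2 + x^2 is the first integral.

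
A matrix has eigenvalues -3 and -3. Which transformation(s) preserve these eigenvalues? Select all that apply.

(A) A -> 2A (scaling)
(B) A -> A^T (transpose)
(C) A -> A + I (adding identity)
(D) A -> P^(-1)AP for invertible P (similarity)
B and D

Eigenvalues are preserved by:
1. Similarity transformations: A -> P^(-1)AP (same characteristic polynomial)
2. Transpose: A^T has the same eigenvalues as A

Eigenvalues are NOT preserved by:
- Adding identity: eigenvalues become -3+1, -3+1
- Scaling: eigenvalues become -6, -6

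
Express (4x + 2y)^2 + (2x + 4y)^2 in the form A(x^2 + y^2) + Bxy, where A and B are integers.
20(x^2 + y^2) + 32xy

Expanding: (4x + 2y)^2 = 16x^2 + 16xy + 4y^2
(2x + 4y)^2 = 4x^2 + 16xy + 16y^2
Sum = (16+4)(x^2+y^2) + 32xy = 20(x^2 + y^2) + 32xy
This is symmetric in x and y.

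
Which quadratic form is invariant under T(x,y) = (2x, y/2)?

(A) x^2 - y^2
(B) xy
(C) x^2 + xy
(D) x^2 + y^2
B

T multiplies x by 2 and divides y by 2.
Substitute the transformed coordinates into each option and compare with the original:
(A) x^2 - y^2  ->  (2x)^2 - (y/2)^2 = 4x^2 - y^2/4   [differs from x^2 - y^2: not invariant]
(B) xy  ->  (2x)(y/2) = xy   [equals xy: invariant]
(C) x^2 + xy  ->  (2x)^2 + (2x)(y/2) = 4x^2 + xy   [differs from x^2 + xy: not invariant]
(D) x^2 + y^2  ->  (2x)^2 + (y/2)^2 = 4x^2 + y^2/4   [differs from x^2 + y^2: not invariant]

Only option (B), xy, is unchanged by the transformation.
The factors 2 and 1/2 cancel only in the pure product xy.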